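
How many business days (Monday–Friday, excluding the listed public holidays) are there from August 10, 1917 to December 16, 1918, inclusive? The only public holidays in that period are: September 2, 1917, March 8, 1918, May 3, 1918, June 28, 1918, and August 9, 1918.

August 10, 1917 is a Friday.
That's 494 days from start to end, counting both.
494 = 7 × 70 + 4, so there are 70 full weeks plus 4 extra days.
Each full week contributes 5 weekdays (Mon–Fri): 70 × 5 = 350.
The 4 extra days are Friday, Saturday, Sunday, Monday — 2 of them qualify.
Total: 350 + 2 = 352.
Holidays: September 2, 1917 (Sun); March 8, 1918 (Fri); May 3, 1918 (Fri); June 28, 1918 (Fri); August 9, 1918 (Fri).
4 of the 5 holidays fall on weekdays; the rest are weekends and were already excluded.
Business days: 352 − 4 = 348.

348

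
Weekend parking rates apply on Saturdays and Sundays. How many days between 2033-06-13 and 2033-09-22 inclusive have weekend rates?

2033-06-13 is a Monday.
That's 102 days from start to end, counting both.
102 = 7 × 14 + 4, so there are 14 full weeks plus 4 extra days.
Each full week contributes 2 weekend days (Sat, Sun): 14 × 2 = 28.
The 4 extra days are Monday, Tuesday, Wednesday, Thursday — none qualify.
Total: 28 + 0 = 28.

28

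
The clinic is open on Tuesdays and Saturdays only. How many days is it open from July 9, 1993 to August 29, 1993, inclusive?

15

July 9, 1993 is a Friday.
From July 9, 1993 to August 29, 1993 is 52 days inclusive.
52 = 7 × 7 + 3, so there are 7 full weeks plus 3 extra days.
Each full week contributes 2 days from the set (Tue, Sat): 7 × 2 = 14.
The 3 extra days are Friday, Saturday, Sunday — 1 of them qualifies.
Total: 14 + 1 = 15.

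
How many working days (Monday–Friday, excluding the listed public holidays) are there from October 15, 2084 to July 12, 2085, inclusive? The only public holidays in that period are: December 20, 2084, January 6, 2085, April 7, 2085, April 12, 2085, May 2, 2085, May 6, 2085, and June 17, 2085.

October 15, 2084 is a Sunday.
That's 271 days from start to end, counting both.
271 = 7 × 38 + 5, so there are 38 full weeks plus 5 extra days.
Each full week contributes 5 weekdays (Mon–Fri): 38 × 5 = 190.
The 5 extra days are Sunday, Monday, Tuesday, Wednesday, Thursday — 4 of them qualify.
Total: 190 + 4 = 194.
Holidays: December 20, 2084 (Wed); January 6, 2085 (Sat); April 7, 2085 (Sat); April 12, 2085 (Thu); May 2, 2085 (Wed); May 6, 2085 (Sun); June 17, 2085 (Sun).
3 of the 7 holidays fall on weekdays; the rest are weekends and were already excluded.
Business days: 194 − 3 = 191.

191 working days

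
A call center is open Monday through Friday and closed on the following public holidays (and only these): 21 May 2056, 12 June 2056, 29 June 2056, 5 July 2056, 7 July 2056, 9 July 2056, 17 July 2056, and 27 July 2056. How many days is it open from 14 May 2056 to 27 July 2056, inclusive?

14 May 2056 is a Sunday.
That's 75 days from start to end, counting both.
75 = 7 × 10 + 5, so there are 10 full weeks plus 5 extra days.
Each full week contributes 5 weekdays (Mon–Fri): 10 × 5 = 50.
The 5 extra days are Sun, Mon, Tue, Wed, Thu — 4 of them qualify.
Total: 50 + 4 = 54.
Holidays: 21 May 2056 (Sun); 12 June 2056 (Mon); 29 June 2056 (Thu); 5 July 2056 (Wed); 7 July 2056 (Fri); 9 July 2056 (Sun); 17 July 2056 (Mon); 27 July 2056 (Thu).
6 of the 8 holidays fall on weekdays; the rest are weekends and were already excluded.
Business days: 54 − 6 = 48.

48 business days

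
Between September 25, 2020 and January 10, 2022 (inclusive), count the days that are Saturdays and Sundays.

September 25, 2020 is a Friday.
The range spans 473 days (inclusive of both endpoints).
473 = 7 × 67 + 4, so there are 67 full weeks plus 4 extra days.
Each full week contributes 2 days from the set (Sat, Sun): 67 × 2 = 134.
The 4 extra days are Friday, Saturday, Sunday, Monday — 2 of them qualify.
Total: 134 + 2 = 136.

136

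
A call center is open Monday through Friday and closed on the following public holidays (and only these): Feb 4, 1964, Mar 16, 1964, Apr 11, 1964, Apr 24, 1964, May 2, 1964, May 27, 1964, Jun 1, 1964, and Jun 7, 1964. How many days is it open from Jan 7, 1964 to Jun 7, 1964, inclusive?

Jan 7, 1964 is a Tuesday.
That's 153 days from start to end, counting both.
153 = 7 × 21 + 6, so there are 21 full weeks plus 6 extra days.
Each full week contributes 5 weekdays (Mon–Fri): 21 × 5 = 105.
The 6 extra days are Tue, Wed, Thu, Fri, Sat, Sun — 4 of them qualify.
Total: 105 + 4 = 109.
Holidays: Feb 4, 1964 (Tue); Mar 16, 1964 (Mon); Apr 11, 1964 (Sat); Apr 24, 1964 (Fri); May 2, 1964 (Sat); May 27, 1964 (Wed); Jun 1, 1964 (Mon); Jun 7, 1964 (Sun).
5 of the 8 holidays fall on weekdays; the rest are weekends and were already excluded.
Business days: 109 − 5 = 104.

104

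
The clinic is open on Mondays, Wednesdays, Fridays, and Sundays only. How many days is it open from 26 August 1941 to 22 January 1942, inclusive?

85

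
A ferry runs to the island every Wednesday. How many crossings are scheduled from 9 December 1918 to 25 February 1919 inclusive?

9 December 1918 is a Monday.
From 9 December 1918 to 25 February 1919 is 79 days inclusive.
79 = 7 × 11 + 2, so there are 11 full weeks plus 2 extra days.
Each full week contributes one Wednesday: 11 so far.
The 2 extra days are Monday, Tuesday — none qualify.
Total: 11 + 0 = 11.

11 Wednesdays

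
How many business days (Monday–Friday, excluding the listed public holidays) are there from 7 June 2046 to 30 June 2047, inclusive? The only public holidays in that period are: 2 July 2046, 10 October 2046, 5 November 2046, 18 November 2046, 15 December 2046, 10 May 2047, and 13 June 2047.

7 June 2046 is a Thursday.
From 7 June 2046 to 30 June 2047 is 389 days inclusive.
389 = 7 × 55 + 4, so there are 55 full weeks plus 4 extra days.
Each full week contributes 5 weekdays (Mon–Fri): 55 × 5 = 275.
The 4 extra days are Thu, Fri, Sat, Sun — 2 of them qualify.
Total: 275 + 2 = 277.
Holidays: 2 July 2046 (Mon); 10 October 2046 (Wed); 5 November 2046 (Mon); 18 November 2046 (Sun); 15 December 2046 (Sat); 10 May 2047 (Fri); 13 June 2047 (Thu).
5 of the 7 holidays fall on weekdays; the rest are weekends and were already excluded.
Business days: 277 − 5 = 272.

272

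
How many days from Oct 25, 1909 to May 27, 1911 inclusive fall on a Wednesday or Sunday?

Oct 25, 1909 is a Monday.
From Oct 25, 1909 to May 27, 1911 is 580 days inclusive.
580 = 7 × 82 + 6, so there are 82 full weeks plus 6 extra days.
Each full week contributes 2 days from the set (Wed, Sun): 82 × 2 = 164.
The 6 extra days are Mon, Tue, Wed, Thu, Fri, Sat — 1 of them qualifies.
Total: 164 + 1 = 165.

165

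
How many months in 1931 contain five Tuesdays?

A month has five Tuesdays exactly when Tuesday falls within its first (length − 28) days.
Jan: 31 days, starts Thu → 5 of Thu, Fri, Sat
Feb: 28 days, starts Sun → 5 of (none)
Mar: 31 days, starts Sun → 5 of Sun, Mon, Tue ✓
Apr: 30 days, starts Wed → 5 of Wed, Thu
May: 31 days, starts Fri → 5 of Fri, Sat, Sun
Jun: 30 days, starts Mon → 5 of Mon, Tue ✓
Jul: 31 days, starts Wed → 5 of Wed, Thu, Fri
Aug: 31 days, starts Sat → 5 of Sat, Sun, Mon
Sep: 30 days, starts Tue → 5 of Tue, Wed ✓
Oct: 31 days, starts Thu → 5 of Thu, Fri, Sat
Nov: 30 days, starts Sun → 5 of Sun, Mon
Dec: 31 days, starts Tue → 5 of Tue, Wed, Thu ✓
Months with five Tuesdays: Mar, Jun, Sep, Dec.

4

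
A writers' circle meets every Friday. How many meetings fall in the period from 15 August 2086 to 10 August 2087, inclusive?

52 Fridays

15 August 2086 is a Thursday.
From 15 August 2086 to 10 August 2087 is 361 days inclusive.
361 = 7 × 51 + 4, so there are 51 full weeks plus 4 extra days.
Each full week contributes one Friday: 51 so far.
The 4 extra days are Thursday, Friday, Saturday, Sunday — 1 of them qualifies.
Total: 51 + 1 = 52.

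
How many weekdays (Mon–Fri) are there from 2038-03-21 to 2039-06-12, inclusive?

2038-03-21 is a Sunday.
The range spans 449 days (inclusive of both endpoints).
449 = 7 × 64 + 1, so there are 64 full weeks plus 1 extra day.
Each full week contributes 5 weekdays (Mon–Fri): 64 × 5 = 320.
The 1 extra day is Sun — none qualify.
Total: 320 + 0 = 320.

320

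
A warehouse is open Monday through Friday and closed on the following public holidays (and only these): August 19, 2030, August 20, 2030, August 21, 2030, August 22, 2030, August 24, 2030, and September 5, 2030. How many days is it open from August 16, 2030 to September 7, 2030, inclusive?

August 16, 2030 is a Friday.
The range spans 23 days (inclusive of both endpoints).
23 = 7 × 3 + 2, so there are 3 full weeks plus 2 extra days.
Each full week contributes 5 weekdays (Mon–Fri): 3 × 5 = 15.
The 2 extra days are Friday, Saturday — 1 of them qualifies.
Total: 15 + 1 = 16.
Holidays: August 19, 2030 (Mon); August 20, 2030 (Tue); August 21, 2030 (Wed); August 22, 2030 (Thu); August 24, 2030 (Sat); September 5, 2030 (Thu).
5 of the 6 holidays fall on weekdays; the rest are weekends and were already excluded.
Business days: 16 − 5 = 11.

11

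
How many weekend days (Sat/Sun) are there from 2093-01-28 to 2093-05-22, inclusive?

32

2093-01-28 is a Wednesday.
The range spans 115 days (inclusive of both endpoints).
115 = 7 × 16 + 3, so there are 16 full weeks plus 3 extra days.
Each full week contributes 2 weekend days (Sat, Sun): 16 × 2 = 32.
The 3 extra days are Wed, Thu, Fri — none qualify.
Total: 32 + 0 = 32.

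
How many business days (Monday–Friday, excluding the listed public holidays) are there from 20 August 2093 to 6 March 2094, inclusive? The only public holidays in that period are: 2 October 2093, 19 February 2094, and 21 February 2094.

20 August 2093 is a Thursday.
The range spans 199 days (inclusive of both endpoints).
199 = 7 × 28 + 3, so there are 28 full weeks plus 3 extra days.
Each full week contributes 5 weekdays (Mon–Fri): 28 × 5 = 140.
The 3 extra days are Thu, Fri, Sat — 2 of them qualify.
Total: 140 + 2 = 142.
Holidays: 2 October 2093 (Fri); 19 February 2094 (Fri); 21 February 2094 (Sun).
2 of the 3 holidays fall on weekdays; the rest are weekends and were already excluded.
Business days: 142 − 2 = 140.

140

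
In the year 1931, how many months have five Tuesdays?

A month has five Tuesdays exactly when Tuesday falls within its first (length − 28) days.
Jan: 31 days, starts Thu → 5 of Thu, Fri, Sat
Feb: 28 days, starts Sun → 5 of (none)
Mar: 31 days, starts Sun → 5 of Sun, Mon, Tue ✓
Apr: 30 days, starts Wed → 5 of Wed, Thu
May: 31 days, starts Fri → 5 of Fri, Sat, Sun
Jun: 30 days, starts Mon → 5 of Mon, Tue ✓
Jul: 31 days, starts Wed → 5 of Wed, Thu, Fri
Aug: 31 days, starts Sat → 5 of Sat, Sun, Mon
Sep: 30 days, starts Tue → 5 of Tue, Wed ✓
Oct: 31 days, starts Thu → 5 of Thu, Fri, Sat
Nov: 30 days, starts Sun → 5 of Sun, Mon
Dec: 31 days, starts Tue → 5 of Tue, Wed, Thu ✓
Months with five Tuesdays: Mar, Jun, Sep, Dec.

4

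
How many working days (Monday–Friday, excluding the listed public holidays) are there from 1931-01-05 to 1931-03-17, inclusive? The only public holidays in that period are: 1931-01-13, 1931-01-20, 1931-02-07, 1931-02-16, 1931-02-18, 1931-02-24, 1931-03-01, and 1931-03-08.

1931-01-05 is a Monday.
The range spans 72 days (inclusive of both endpoints).
72 = 7 × 10 + 2, so there are 10 full weeks plus 2 extra days.
Each full week contributes 5 weekdays (Mon–Fri): 10 × 5 = 50.
The 2 extra days are Monday, Tuesday — 2 of them qualify.
Total: 50 + 2 = 52.
Holidays: 1931-01-13 (Tue); 1931-01-20 (Tue); 1931-02-07 (Sat); 1931-02-16 (Mon); 1931-02-18 (Wed); 1931-02-24 (Tue); 1931-03-01 (Sun); 1931-03-08 (Sun).
5 of the 8 holidays fall on weekdays; the rest are weekends and were already excluded.
Business days: 52 − 5 = 47.

47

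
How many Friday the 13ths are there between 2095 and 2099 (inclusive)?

Friday-the-13ths by year:
2095: May
2096: Jan, Apr, Jul
2097: Sep, Dec
2098: Jun
2099: Feb, Mar, Nov

10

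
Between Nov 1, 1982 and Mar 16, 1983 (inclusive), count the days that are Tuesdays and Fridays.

Nov 1, 1982 is a Monday.
From Nov 1, 1982 to Mar 16, 1983 is 136 days inclusive.
136 = 7 × 19 + 3, so there are 19 full weeks plus 3 extra days.
Each full week contributes 2 days from the set (Tue, Fri): 19 × 2 = 38.
The 3 extra days are Mon, Tue, Wed — 1 of them qualifies.
Total: 38 + 1 = 39.

39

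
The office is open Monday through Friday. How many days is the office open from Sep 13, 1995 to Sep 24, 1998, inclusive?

Sep 13, 1995 is a Wednesday.
The range spans 1108 days (inclusive of both endpoints).
1108 = 7 × 158 + 2, so there are 158 full weeks plus 2 extra days.
Each full week contributes 5 weekdays (Mon–Fri): 158 × 5 = 790.
The 2 extra days are Wednesday, Thursday — 2 of them qualify.
Total: 790 + 2 = 792.

792 weekdays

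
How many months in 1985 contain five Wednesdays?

4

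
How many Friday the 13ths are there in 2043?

3

The 13th falls on a Friday when the month's 13th has weekday Fri.
Jan 13 is Tue; Feb 13 is Fri ✓; Mar 13 is Fri ✓; Apr 13 is Mon; May 13 is Wed; Jun 13 is Sat; Jul 13 is Mon; Aug 13 is Thu; Sep 13 is Sun; Oct 13 is Tue; Nov 13 is Fri ✓; Dec 13 is Sun.
Friday the 13ths: Feb, Mar, Nov.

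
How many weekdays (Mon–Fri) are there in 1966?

January 1, 1966 is a Saturday.
That's 365 days from start to end, counting both.
365 = 7 × 52 + 1, so there are 52 full weeks plus 1 extra day.
Each full week contributes 5 weekdays (Mon–Fri): 52 × 5 = 260.
The 1 extra day is Sat — none qualify.
Total: 260 + 0 = 260.

260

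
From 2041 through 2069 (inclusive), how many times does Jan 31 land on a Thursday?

Day of week of January 31 in each year:
2041: Thu ✓, 2042: Fri, 2043: Sat, 2044: Sun, 2045: Tue, 2046: Wed, 2047: Thu ✓, 2048: Fri, 2049: Sun, 2050: Mon, 2051: Tue, 2052: Wed, 2053: Fri, 2054: Sat, 2055: Sun, 2056: Mon, 2057: Wed, 2058: Thu ✓, 2059: Fri, 2060: Sat, 2061: Mon, 2062: Tue, 2063: Wed, 2064: Thu ✓, 2065: Sat, 2066: Sun, 2067: Mon, 2068: Tue, 2069: Thu ✓
Thursdays: 2041, 2047, 2058, 2064, 2069.

5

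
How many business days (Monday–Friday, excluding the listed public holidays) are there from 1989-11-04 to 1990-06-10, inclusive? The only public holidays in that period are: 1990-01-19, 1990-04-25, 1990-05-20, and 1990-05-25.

1989-11-04 is a Saturday.
That's 219 days from start to end, counting both.
219 = 7 × 31 + 2, so there are 31 full weeks plus 2 extra days.
Each full week contributes 5 weekdays (Mon–Fri): 31 × 5 = 155.
The 2 extra days are Sat, Sun — none qualify.
Total: 155 + 0 = 155.
Holidays: 1990-01-19 (Fri); 1990-04-25 (Wed); 1990-05-20 (Sun); 1990-05-25 (Fri).
3 of the 4 holidays fall on weekdays; the rest are weekends and were already excluded.
Business days: 155 − 3 = 152.

152 business days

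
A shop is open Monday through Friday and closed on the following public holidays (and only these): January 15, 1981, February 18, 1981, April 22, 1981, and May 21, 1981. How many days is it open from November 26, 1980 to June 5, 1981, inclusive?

134 working days

November 26, 1980 is a Wednesday.
The range spans 192 days (inclusive of both endpoints).
192 = 7 × 27 + 3, so there are 27 full weeks plus 3 extra days.
Each full week contributes 5 weekdays (Mon–Fri): 27 × 5 = 135.
The 3 extra days are Wed, Thu, Fri — 3 of them qualify.
Total: 135 + 3 = 138.
Holidays: January 15, 1981 (Thu); February 18, 1981 (Wed); April 22, 1981 (Wed); May 21, 1981 (Thu).
All 4 holidays fall on weekdays, so subtract 4.
Business days: 138 − 4 = 134.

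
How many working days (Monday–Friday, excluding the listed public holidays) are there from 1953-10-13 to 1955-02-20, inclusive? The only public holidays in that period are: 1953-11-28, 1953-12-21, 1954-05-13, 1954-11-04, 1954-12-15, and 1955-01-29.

350 working days

1953-10-13 is a Tuesday.
That's 496 days from start to end, counting both.
496 = 7 × 70 + 6, so there are 70 full weeks plus 6 extra days.
Each full week contributes 5 weekdays (Mon–Fri): 70 × 5 = 350.
The 6 extra days are Tue, Wed, Thu, Fri, Sat, Sun — 4 of them qualify.
Total: 350 + 4 = 354.
Holidays: 1953-11-28 (Sat); 1953-12-21 (Mon); 1954-05-13 (Thu); 1954-11-04 (Thu); 1954-12-15 (Wed); 1955-01-29 (Sat).
4 of the 6 holidays fall on weekdays; the rest are weekends and were already excluded.
Business days: 354 − 4 = 350.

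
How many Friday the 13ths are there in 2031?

1

The 13th falls on a Friday when the month's 13th has weekday Fri.
Jan 13 is Mon; Feb 13 is Thu; Mar 13 is Thu; Apr 13 is Sun; May 13 is Tue; Jun 13 is Fri ✓; Jul 13 is Sun; Aug 13 is Wed; Sep 13 is Sat; Oct 13 is Mon; Nov 13 is Thu; Dec 13 is Sat.
Friday the 13ths: Jun.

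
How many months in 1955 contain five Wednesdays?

4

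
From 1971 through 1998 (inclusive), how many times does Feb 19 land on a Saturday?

4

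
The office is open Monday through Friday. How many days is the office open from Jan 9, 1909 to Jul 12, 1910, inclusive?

392 weekdays

Jan 9, 1909 is a Saturday.
That's 550 days from start to end, counting both.
550 = 7 × 78 + 4, so there are 78 full weeks plus 4 extra days.
Each full week contributes 5 weekdays (Mon–Fri): 78 × 5 = 390.
The 4 extra days are Sat, Sun, Mon, Tue — 2 of them qualify.
Total: 390 + 2 = 392.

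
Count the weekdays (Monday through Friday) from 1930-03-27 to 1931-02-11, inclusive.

1930-03-27 is a Thursday.
From 1930-03-27 to 1931-02-11 is 322 days inclusive.
322 = 7 × 46, so the span is exactly 46 full weeks.
Each full week contributes 5 weekdays (Mon–Fri): 46 × 5 = 230.
Total: 230.

230 weekdays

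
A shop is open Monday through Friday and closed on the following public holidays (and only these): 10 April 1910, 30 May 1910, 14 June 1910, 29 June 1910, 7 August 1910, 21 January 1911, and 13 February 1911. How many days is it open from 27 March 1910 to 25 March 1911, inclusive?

27 March 1910 is a Sunday.
That's 364 days from start to end, counting both.
364 = 7 × 52, so the span is exactly 52 full weeks.
Each full week contributes 5 weekdays (Mon–Fri): 52 × 5 = 260.
Total: 260.
Holidays: 10 April 1910 (Sun); 30 May 1910 (Mon); 14 June 1910 (Tue); 29 June 1910 (Wed); 7 August 1910 (Sun); 21 January 1911 (Sat); 13 February 1911 (Mon).
4 of the 7 holidays fall on weekdays; the rest are weekends and were already excluded.
Business days: 260 − 4 = 256.

256 working days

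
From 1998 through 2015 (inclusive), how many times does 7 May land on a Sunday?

2

Day of week of May 7 in each year:
1998: Thu, 1999: Fri, 2000: Sun ✓, 2001: Mon, 2002: Tue, 2003: Wed, 2004: Fri, 2005: Sat, 2006: Sun ✓, 2007: Mon, 2008: Wed, 2009: Thu, 2010: Fri, 2011: Sat, 2012: Mon, 2013: Tue, 2014: Wed, 2015: Thu
Sundays: 2000, 2006.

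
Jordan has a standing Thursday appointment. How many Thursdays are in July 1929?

4

1929-07-01 is a Monday.
That's 31 days from start to end, counting both.
31 = 7 × 4 + 3, so there are 4 full weeks plus 3 extra days.
Each full week contributes one Thursday: 4 so far.
The 3 extra days are Monday, Tuesday, Wednesday — none qualify.
Total: 4 + 0 = 4.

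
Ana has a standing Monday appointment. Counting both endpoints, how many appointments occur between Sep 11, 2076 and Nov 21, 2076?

10 Mondays

Sep 11, 2076 is a Friday.
The range spans 72 days (inclusive of both endpoints).
72 = 7 × 10 + 2, so there are 10 full weeks plus 2 extra days.
Each full week contributes one Monday: 10 so far.
The 2 extra days are Friday, Saturday — none qualify.
Total: 10 + 0 = 10.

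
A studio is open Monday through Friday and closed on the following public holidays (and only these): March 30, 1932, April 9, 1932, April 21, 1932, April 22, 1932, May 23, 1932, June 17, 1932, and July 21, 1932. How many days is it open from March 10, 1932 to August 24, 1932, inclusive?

March 10, 1932 is a Thursday.
The range spans 168 days (inclusive of both endpoints).
168 = 7 × 24, so the span is exactly 24 full weeks.
Each full week contributes 5 weekdays (Mon–Fri): 24 × 5 = 120.
Total: 120.
Holidays: March 30, 1932 (Wed); April 9, 1932 (Sat); April 21, 1932 (Thu); April 22, 1932 (Fri); May 23, 1932 (Mon); June 17, 1932 (Fri); July 21, 1932 (Thu).
6 of the 7 holidays fall on weekdays; the rest are weekends and were already excluded.
Business days: 120 − 6 = 114.

114 business days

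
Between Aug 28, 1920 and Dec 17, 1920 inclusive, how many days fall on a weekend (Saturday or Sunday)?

Aug 28, 1920 is a Saturday.
That's 112 days from start to end, counting both.
112 = 7 × 16, so the span is exactly 16 full weeks.
Each full week contributes 2 weekend days (Sat, Sun): 16 × 2 = 32.
Total: 32.

32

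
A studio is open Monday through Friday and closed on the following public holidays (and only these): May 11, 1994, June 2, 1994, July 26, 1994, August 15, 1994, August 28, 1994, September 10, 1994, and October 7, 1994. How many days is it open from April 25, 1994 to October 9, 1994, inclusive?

115

April 25, 1994 is a Monday.
That's 168 days from start to end, counting both.
168 = 7 × 24, so the span is exactly 24 full weeks.
Each full week contributes 5 weekdays (Mon–Fri): 24 × 5 = 120.
Total: 120.
Holidays: May 11, 1994 (Wed); June 2, 1994 (Thu); July 26, 1994 (Tue); August 15, 1994 (Mon); August 28, 1994 (Sun); September 10, 1994 (Sat); October 7, 1994 (Fri).
5 of the 7 holidays fall on weekdays; the rest are weekends and were already excluded.
Business days: 120 − 5 = 115.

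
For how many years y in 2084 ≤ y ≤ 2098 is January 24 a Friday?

Day of week of January 24 in each year:
2084: Mon, 2085: Wed, 2086: Thu, 2087: Fri ✓, 2088: Sat, 2089: Mon, 2090: Tue, 2091: Wed, 2092: Thu, 2093: Sat, 2094: Sun, 2095: Mon, 2096: Tue, 2097: Thu, 2098: Fri ✓
Fridays: 2087, 2098.

2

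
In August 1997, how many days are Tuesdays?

1 August 1997 is a Friday.
That's 31 days from start to end, counting both.
31 = 7 × 4 + 3, so there are 4 full weeks plus 3 extra days.
Each full week contributes one Tuesday: 4 so far.
The 3 extra days are Friday, Saturday, Sunday — none qualify.
Total: 4 + 0 = 4.

4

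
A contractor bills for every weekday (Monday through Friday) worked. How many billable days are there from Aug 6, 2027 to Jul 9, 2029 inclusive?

502 weekdays

Aug 6, 2027 is a Friday.
The range spans 704 days (inclusive of both endpoints).
704 = 7 × 100 + 4, so there are 100 full weeks plus 4 extra days.
Each full week contributes 5 weekdays (Mon–Fri): 100 × 5 = 500.
The 4 extra days are Friday, Saturday, Sunday, Monday — 2 of them qualify.
Total: 500 + 2 = 502.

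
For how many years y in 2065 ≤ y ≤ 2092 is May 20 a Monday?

4

Day of week of May 20 in each year:
2065: Wed, 2066: Thu, 2067: Fri, 2068: Sun, 2069: Mon ✓, 2070: Tue, 2071: Wed, 2072: Fri, 2073: Sat, 2074: Sun, 2075: Mon ✓, 2076: Wed, 2077: Thu, 2078: Fri, 2079: Sat, 2080: Mon ✓, 2081: Tue, 2082: Wed, 2083: Thu, 2084: Sat, 2085: Sun, 2086: Mon ✓, 2087: Tue, 2088: Thu, 2089: Fri, 2090: Sat, 2091: Sun, 2092: Tue
Mondays: 2069, 2075, 2080, 2086.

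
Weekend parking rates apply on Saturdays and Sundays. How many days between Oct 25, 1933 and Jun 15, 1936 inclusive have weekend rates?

Oct 25, 1933 is a Wednesday.
The range spans 965 days (inclusive of both endpoints).
965 = 7 × 137 + 6, so there are 137 full weeks plus 6 extra days.
Each full week contributes 2 weekend days (Sat, Sun): 137 × 2 = 274.
The 6 extra days are Wednesday, Thursday, Friday, Saturday, Sunday, Monday — 2 of them qualify.
Total: 274 + 2 = 276.

276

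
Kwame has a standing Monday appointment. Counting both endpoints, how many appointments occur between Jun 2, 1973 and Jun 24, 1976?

160 Mondays

Jun 2, 1973 is a Saturday.
The range spans 1119 days (inclusive of both endpoints).
1119 = 7 × 159 + 6, so there are 159 full weeks plus 6 extra days.
Each full week contributes one Monday: 159 so far.
The 6 extra days are Saturday, Sunday, Monday, Tuesday, Wednesday, Thursday — 1 of them qualifies.
Total: 159 + 1 = 160.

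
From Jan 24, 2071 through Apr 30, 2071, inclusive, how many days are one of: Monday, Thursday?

28

Jan 24, 2071 is a Saturday.
That's 97 days from start to end, counting both.
97 = 7 × 13 + 6, so there are 13 full weeks plus 6 extra days.
Each full week contributes 2 days from the set (Mon, Thu): 13 × 2 = 26.
The 6 extra days are Sat, Sun, Mon, Tue, Wed, Thu — 2 of them qualify.
Total: 26 + 2 = 28.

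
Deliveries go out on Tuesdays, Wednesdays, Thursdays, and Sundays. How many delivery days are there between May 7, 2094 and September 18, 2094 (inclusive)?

76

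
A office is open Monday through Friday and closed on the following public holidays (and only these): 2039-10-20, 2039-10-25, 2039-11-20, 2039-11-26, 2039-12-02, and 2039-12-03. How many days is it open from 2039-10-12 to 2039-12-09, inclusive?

2039-10-12 is a Wednesday.
That's 59 days from start to end, counting both.
59 = 7 × 8 + 3, so there are 8 full weeks plus 3 extra days.
Each full week contributes 5 weekdays (Mon–Fri): 8 × 5 = 40.
The 3 extra days are Wed, Thu, Fri — 3 of them qualify.
Total: 40 + 3 = 43.
Holidays: 2039-10-20 (Thu); 2039-10-25 (Tue); 2039-11-20 (Sun); 2039-11-26 (Sat); 2039-12-02 (Fri); 2039-12-03 (Sat).
3 of the 6 holidays fall on weekdays; the rest are weekends and were already excluded.
Business days: 43 − 3 = 40.

40 working days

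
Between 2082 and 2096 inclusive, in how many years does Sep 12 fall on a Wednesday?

3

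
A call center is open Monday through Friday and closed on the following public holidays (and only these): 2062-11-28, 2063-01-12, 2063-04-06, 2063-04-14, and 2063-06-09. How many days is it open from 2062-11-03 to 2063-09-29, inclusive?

233

2062-11-03 is a Friday.
That's 331 days from start to end, counting both.
331 = 7 × 47 + 2, so there are 47 full weeks plus 2 extra days.
Each full week contributes 5 weekdays (Mon–Fri): 47 × 5 = 235.
The 2 extra days are Fri, Sat — 1 of them qualifies.
Total: 235 + 1 = 236.
Holidays: 2062-11-28 (Tue); 2063-01-12 (Fri); 2063-04-06 (Fri); 2063-04-14 (Sat); 2063-06-09 (Sat).
3 of the 5 holidays fall on weekdays; the rest are weekends and were already excluded.
Business days: 236 − 3 = 233.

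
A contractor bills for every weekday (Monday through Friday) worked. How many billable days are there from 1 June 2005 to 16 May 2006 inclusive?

1 June 2005 is a Wednesday.
The range spans 350 days (inclusive of both endpoints).
350 = 7 × 50, so the span is exactly 50 full weeks.
Each full week contributes 5 weekdays (Mon–Fri): 50 × 5 = 250.
Total: 250.

250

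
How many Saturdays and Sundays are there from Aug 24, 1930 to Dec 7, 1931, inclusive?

135

Aug 24, 1930 is a Sunday.
From Aug 24, 1930 to Dec 7, 1931 is 471 days inclusive.
471 = 7 × 67 + 2, so there are 67 full weeks plus 2 extra days.
Each full week contributes 2 weekend days (Sat, Sun): 67 × 2 = 134.
The 2 extra days are Sun, Mon — 1 of them qualifies.
Total: 134 + 1 = 135.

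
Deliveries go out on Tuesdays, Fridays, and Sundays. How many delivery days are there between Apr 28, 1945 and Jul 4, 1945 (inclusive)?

29

Apr 28, 1945 is a Saturday.
That's 68 days from start to end, counting both.
68 = 7 × 9 + 5, so there are 9 full weeks plus 5 extra days.
Each full week contributes 3 days from the set (Tue, Fri, Sun): 9 × 3 = 27.
The 5 extra days are Sat, Sun, Mon, Tue, Wed — 2 of them qualify.
Total: 27 + 2 = 29.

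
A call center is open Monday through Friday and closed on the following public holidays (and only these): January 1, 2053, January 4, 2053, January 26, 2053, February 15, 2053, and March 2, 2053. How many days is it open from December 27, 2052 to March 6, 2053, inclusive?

December 27, 2052 is a Friday.
From December 27, 2052 to March 6, 2053 is 70 days inclusive.
70 = 7 × 10, so the span is exactly 10 full weeks.
Each full week contributes 5 weekdays (Mon–Fri): 10 × 5 = 50.
Total: 50.
Holidays: January 1, 2053 (Wed); January 4, 2053 (Sat); January 26, 2053 (Sun); February 15, 2053 (Sat); March 2, 2053 (Sun).
1 of the 5 holidays fall on weekdays; the rest are weekends and were already excluded.
Business days: 50 − 1 = 49.

49 working days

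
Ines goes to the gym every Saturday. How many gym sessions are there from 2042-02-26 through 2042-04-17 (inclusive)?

7 Saturdays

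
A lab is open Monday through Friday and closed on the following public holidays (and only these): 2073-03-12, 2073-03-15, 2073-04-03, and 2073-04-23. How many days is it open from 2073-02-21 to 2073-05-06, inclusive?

52

2073-02-21 is a Tuesday.
From 2073-02-21 to 2073-05-06 is 75 days inclusive.
75 = 7 × 10 + 5, so there are 10 full weeks plus 5 extra days.
Each full week contributes 5 weekdays (Mon–Fri): 10 × 5 = 50.
The 5 extra days are Tuesday, Wednesday, Thursday, Friday, Saturday — 4 of them qualify.
Total: 50 + 4 = 54.
Holidays: 2073-03-12 (Sun); 2073-03-15 (Wed); 2073-04-03 (Mon); 2073-04-23 (Sun).
2 of the 4 holidays fall on weekdays; the rest are weekends and were already excluded.
Business days: 54 − 2 = 52.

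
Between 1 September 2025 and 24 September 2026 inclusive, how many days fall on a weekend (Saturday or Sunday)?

110

1 September 2025 is a Monday.
That's 389 days from start to end, counting both.
389 = 7 × 55 + 4, so there are 55 full weeks plus 4 extra days.
Each full week contributes 2 weekend days (Sat, Sun): 55 × 2 = 110.
The 4 extra days are Monday, Tuesday, Wednesday, Thursday — none qualify.
Total: 110 + 0 = 110.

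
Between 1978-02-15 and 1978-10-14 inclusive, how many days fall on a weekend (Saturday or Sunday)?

1978-02-15 is a Wednesday.
From 1978-02-15 to 1978-10-14 is 242 days inclusive.
242 = 7 × 34 + 4, so there are 34 full weeks plus 4 extra days.
Each full week contributes 2 weekend days (Sat, Sun): 34 × 2 = 68.
The 4 extra days are Wednesday, Thursday, Friday, Saturday — 1 of them qualifies.
Total: 68 + 1 = 69.

69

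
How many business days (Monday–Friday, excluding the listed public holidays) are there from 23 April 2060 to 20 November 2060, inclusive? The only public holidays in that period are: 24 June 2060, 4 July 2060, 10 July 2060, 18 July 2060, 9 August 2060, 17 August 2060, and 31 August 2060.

23 April 2060 is a Friday.
From 23 April 2060 to 20 November 2060 is 212 days inclusive.
212 = 7 × 30 + 2, so there are 30 full weeks plus 2 extra days.
Each full week contributes 5 weekdays (Mon–Fri): 30 × 5 = 150.
The 2 extra days are Fri, Sat — 1 of them qualifies.
Total: 150 + 1 = 151.
Holidays: 24 June 2060 (Thu); 4 July 2060 (Sun); 10 July 2060 (Sat); 18 July 2060 (Sun); 9 August 2060 (Mon); 17 August 2060 (Tue); 31 August 2060 (Tue).
4 of the 7 holidays fall on weekdays; the rest are weekends and were already excluded.
Business days: 151 − 4 = 147.

147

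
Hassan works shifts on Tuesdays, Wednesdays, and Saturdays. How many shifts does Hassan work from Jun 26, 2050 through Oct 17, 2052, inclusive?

Jun 26, 2050 is a Sunday.
That's 845 days from start to end, counting both.
845 = 7 × 120 + 5, so there are 120 full weeks plus 5 extra days.
Each full week contributes 3 days from the set (Tue, Wed, Sat): 120 × 3 = 360.
The 5 extra days are Sunday, Monday, Tuesday, Wednesday, Thursday — 2 of them qualify.
Total: 360 + 2 = 362.

362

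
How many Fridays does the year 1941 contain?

January 1, 1941 is a Wednesday.
That's 365 days from start to end, counting both.
365 = 7 × 52 + 1, so there are 52 full weeks plus 1 extra day.
Each full week contributes one Friday: 52 so far.
The 1 extra day is Wed — none qualify.
Total: 52 + 0 = 52.

52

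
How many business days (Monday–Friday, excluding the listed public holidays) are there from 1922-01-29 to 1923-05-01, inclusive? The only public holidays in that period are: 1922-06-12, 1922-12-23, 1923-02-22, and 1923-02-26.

324 business days

1922-01-29 is a Sunday.
That's 458 days from start to end, counting both.
458 = 7 × 65 + 3, so there are 65 full weeks plus 3 extra days.
Each full week contributes 5 weekdays (Mon–Fri): 65 × 5 = 325.
The 3 extra days are Sunday, Monday, Tuesday — 2 of them qualify.
Total: 325 + 2 = 327.
Holidays: 1922-06-12 (Mon); 1922-12-23 (Sat); 1923-02-22 (Thu); 1923-02-26 (Mon).
3 of the 4 holidays fall on weekdays; the rest are weekends and were already excluded.
Business days: 327 − 3 = 324.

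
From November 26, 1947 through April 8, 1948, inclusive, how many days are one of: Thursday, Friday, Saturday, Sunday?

77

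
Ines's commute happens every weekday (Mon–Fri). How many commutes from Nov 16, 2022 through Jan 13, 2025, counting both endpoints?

Nov 16, 2022 is a Wednesday.
From Nov 16, 2022 to Jan 13, 2025 is 790 days inclusive.
790 = 7 × 112 + 6, so there are 112 full weeks plus 6 extra days.
Each full week contributes 5 weekdays (Mon–Fri): 112 × 5 = 560.
The 6 extra days are Wed, Thu, Fri, Sat, Sun, Mon — 4 of them qualify.
Total: 560 + 4 = 564.

564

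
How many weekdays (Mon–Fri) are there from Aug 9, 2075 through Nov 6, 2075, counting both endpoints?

64 weekdays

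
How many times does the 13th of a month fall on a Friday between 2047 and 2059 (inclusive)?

21

Friday-the-13ths by year:
2047: Sep, Dec
2048: Mar, Nov
2049: Aug
2050: May
2051: Jan, Oct
2052: Sep, Dec
2053: Jun
2054: Feb, Mar, Nov
2055: Aug
2056: Oct
2057: Apr, Jul
2058: Sep, Dec
2059: Jun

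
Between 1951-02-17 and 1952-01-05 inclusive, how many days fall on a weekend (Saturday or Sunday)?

1951-02-17 is a Saturday.
That's 323 days from start to end, counting both.
323 = 7 × 46 + 1, so there are 46 full weeks plus 1 extra day.
Each full week contributes 2 weekend days (Sat, Sun): 46 × 2 = 92.
The 1 extra day is Saturday — 1 of them qualifies.
Total: 92 + 1 = 93.

93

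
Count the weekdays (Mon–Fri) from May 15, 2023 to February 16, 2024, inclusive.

200 weekdays

May 15, 2023 is a Monday.
The range spans 278 days (inclusive of both endpoints).
278 = 7 × 39 + 5, so there are 39 full weeks plus 5 extra days.
Each full week contributes 5 weekdays (Mon–Fri): 39 × 5 = 195.
The 5 extra days are Monday, Tuesday, Wednesday, Thursday, Friday — 5 of them qualify.
Total: 195 + 5 = 200.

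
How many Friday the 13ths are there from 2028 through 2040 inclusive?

22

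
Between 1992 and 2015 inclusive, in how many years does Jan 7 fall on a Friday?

Day of week of January 7 in each year:
1992: Tue, 1993: Thu, 1994: Fri ✓, 1995: Sat, 1996: Sun, 1997: Tue, 1998: Wed, 1999: Thu, 2000: Fri ✓, 2001: Sun, 2002: Mon, 2003: Tue, 2004: Wed, 2005: Fri ✓, 2006: Sat, 2007: Sun, 2008: Mon, 2009: Wed, 2010: Thu, 2011: Fri ✓, 2012: Sat, 2013: Mon, 2014: Tue, 2015: Wed
Fridays: 1994, 2000, 2005, 2011.

4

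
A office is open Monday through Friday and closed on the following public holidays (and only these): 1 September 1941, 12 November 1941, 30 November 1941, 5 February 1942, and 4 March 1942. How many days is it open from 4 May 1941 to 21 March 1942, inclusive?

4 May 1941 is a Sunday.
From 4 May 1941 to 21 March 1942 is 322 days inclusive.
322 = 7 × 46, so the span is exactly 46 full weeks.
Each full week contributes 5 weekdays (Mon–Fri): 46 × 5 = 230.
Total: 230.
Holidays: 1 September 1941 (Mon); 12 November 1941 (Wed); 30 November 1941 (Sun); 5 February 1942 (Thu); 4 March 1942 (Wed).
4 of the 5 holidays fall on weekdays; the rest are weekends and were already excluded.
Business days: 230 − 4 = 226.

226 working days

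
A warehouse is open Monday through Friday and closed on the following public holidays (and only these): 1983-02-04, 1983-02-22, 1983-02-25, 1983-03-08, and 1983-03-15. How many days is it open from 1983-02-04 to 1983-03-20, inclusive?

26

1983-02-04 is a Friday.
From 1983-02-04 to 1983-03-20 is 45 days inclusive.
45 = 7 × 6 + 3, so there are 6 full weeks plus 3 extra days.
Each full week contributes 5 weekdays (Mon–Fri): 6 × 5 = 30.
The 3 extra days are Fri, Sat, Sun — 1 of them qualifies.
Total: 30 + 1 = 31.
Holidays: 1983-02-04 (Fri); 1983-02-22 (Tue); 1983-02-25 (Fri); 1983-03-08 (Tue); 1983-03-15 (Tue).
All 5 holidays fall on weekdays, so subtract 5.
Business days: 31 − 5 = 26.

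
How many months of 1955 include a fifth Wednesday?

4

A month has five Wednesdays exactly when Wednesday falls within its first (length − 28) days.
Jan: 31 days, starts Sat → 5 of Sat, Sun, Mon
Feb: 28 days, starts Tue → 5 of (none)
Mar: 31 days, starts Tue → 5 of Tue, Wed, Thu ✓
Apr: 30 days, starts Fri → 5 of Fri, Sat
May: 31 days, starts Sun → 5 of Sun, Mon, Tue
Jun: 30 days, starts Wed → 5 of Wed, Thu ✓
Jul: 31 days, starts Fri → 5 of Fri, Sat, Sun
Aug: 31 days, starts Mon → 5 of Mon, Tue, Wed ✓
Sep: 30 days, starts Thu → 5 of Thu, Fri
Oct: 31 days, starts Sat → 5 of Sat, Sun, Mon
Nov: 30 days, starts Tue → 5 of Tue, Wed ✓
Dec: 31 days, starts Thu → 5 of Thu, Fri, Sat
Months with five Wednesdays: Mar, Jun, Aug, Nov.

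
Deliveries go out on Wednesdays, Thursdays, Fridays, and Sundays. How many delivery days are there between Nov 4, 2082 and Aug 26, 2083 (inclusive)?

Nov 4, 2082 is a Wednesday.
From Nov 4, 2082 to Aug 26, 2083 is 296 days inclusive.
296 = 7 × 42 + 2, so there are 42 full weeks plus 2 extra days.
Each full week contributes 4 days from the set (Wed, Thu, Fri, Sun): 42 × 4 = 168.
The 2 extra days are Wed, Thu — 2 of them qualify.
Total: 168 + 2 = 170.

170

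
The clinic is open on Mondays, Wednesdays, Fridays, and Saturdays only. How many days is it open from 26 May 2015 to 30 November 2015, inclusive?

26 May 2015 is a Tuesday.
The range spans 189 days (inclusive of both endpoints).
189 = 7 × 27, so the span is exactly 27 full weeks.
Each full week contributes 4 days from the set (Mon, Wed, Fri, Sat): 27 × 4 = 108.

108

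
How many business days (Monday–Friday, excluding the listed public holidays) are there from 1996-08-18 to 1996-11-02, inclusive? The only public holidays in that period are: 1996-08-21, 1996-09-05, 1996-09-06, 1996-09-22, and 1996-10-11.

1996-08-18 is a Sunday.
From 1996-08-18 to 1996-11-02 is 77 days inclusive.
77 = 7 × 11, so the span is exactly 11 full weeks.
Each full week contributes 5 weekdays (Mon–Fri): 11 × 5 = 55.
Total: 55.
Holidays: 1996-08-21 (Wed); 1996-09-05 (Thu); 1996-09-06 (Fri); 1996-09-22 (Sun); 1996-10-11 (Fri).
4 of the 5 holidays fall on weekdays; the rest are weekends and were already excluded.
Business days: 55 − 4 = 51.

51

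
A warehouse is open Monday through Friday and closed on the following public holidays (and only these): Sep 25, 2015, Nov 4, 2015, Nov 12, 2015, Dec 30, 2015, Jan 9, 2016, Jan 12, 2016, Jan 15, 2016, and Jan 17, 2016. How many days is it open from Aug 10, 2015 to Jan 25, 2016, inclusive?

Aug 10, 2015 is a Monday.
The range spans 169 days (inclusive of both endpoints).
169 = 7 × 24 + 1, so there are 24 full weeks plus 1 extra day.
Each full week contributes 5 weekdays (Mon–Fri): 24 × 5 = 120.
The 1 extra day is Monday — 1 of them qualifies.
Total: 120 + 1 = 121.
Holidays: Sep 25, 2015 (Fri); Nov 4, 2015 (Wed); Nov 12, 2015 (Thu); Dec 30, 2015 (Wed); Jan 9, 2016 (Sat); Jan 12, 2016 (Tue); Jan 15, 2016 (Fri); Jan 17, 2016 (Sun).
6 of the 8 holidays fall on weekdays; the rest are weekends and were already excluded.
Business days: 121 − 6 = 115.

115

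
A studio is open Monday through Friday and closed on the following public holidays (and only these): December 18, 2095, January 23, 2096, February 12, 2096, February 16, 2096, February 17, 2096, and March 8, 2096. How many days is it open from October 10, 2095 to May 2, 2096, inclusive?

October 10, 2095 is a Monday.
From October 10, 2095 to May 2, 2096 is 206 days inclusive.
206 = 7 × 29 + 3, so there are 29 full weeks plus 3 extra days.
Each full week contributes 5 weekdays (Mon–Fri): 29 × 5 = 145.
The 3 extra days are Mon, Tue, Wed — 3 of them qualify.
Total: 145 + 3 = 148.
Holidays: December 18, 2095 (Sun); January 23, 2096 (Mon); February 12, 2096 (Sun); February 16, 2096 (Thu); February 17, 2096 (Fri); March 8, 2096 (Thu).
4 of the 6 holidays fall on weekdays; the rest are weekends and were already excluded.
Business days: 148 − 4 = 144.

144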